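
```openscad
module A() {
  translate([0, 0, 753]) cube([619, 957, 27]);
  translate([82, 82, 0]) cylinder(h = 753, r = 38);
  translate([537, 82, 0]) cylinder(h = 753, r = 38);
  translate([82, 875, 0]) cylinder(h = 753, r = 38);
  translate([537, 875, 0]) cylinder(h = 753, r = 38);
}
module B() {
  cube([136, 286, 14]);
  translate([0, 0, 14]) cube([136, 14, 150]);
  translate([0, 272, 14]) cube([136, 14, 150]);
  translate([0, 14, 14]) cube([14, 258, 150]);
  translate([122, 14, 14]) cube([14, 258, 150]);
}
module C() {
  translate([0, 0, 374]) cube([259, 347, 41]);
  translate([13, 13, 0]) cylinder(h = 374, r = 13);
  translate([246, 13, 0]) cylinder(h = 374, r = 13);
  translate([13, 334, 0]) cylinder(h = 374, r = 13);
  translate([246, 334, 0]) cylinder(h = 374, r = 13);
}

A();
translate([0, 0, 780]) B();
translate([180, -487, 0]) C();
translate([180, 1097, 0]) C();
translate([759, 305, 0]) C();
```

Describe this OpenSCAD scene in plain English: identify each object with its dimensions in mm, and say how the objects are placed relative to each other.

A is a rectangular dining table. The top is 619×957×27 mm with its upper surface at z = 780 mm. It stands on four round legs of 76 mm diameter, each leg's bounding box inset 44 mm from the nearest pair of top edges, running from the floor to the underside of the top.

B is an open-topped rectangular box: outside dimensions 136×286×164 mm, with a uniform wall and base thickness of 14 mm. The base is a full 136×286 slab on the floor; four walls sit on top of the base. The front and back walls (the −y and +y sides) span the full width; the two side walls fit between them.

C is a simple wooden stool: a rectangular seat 259 mm (x) by 347 mm (y), 41 mm thick, top face at z = 415 mm, on four round legs, each 26 mm in diameter. The legs rest on z = 0, each leg's axis is inset half a diameter from the nearest pair of seat edges (so the leg's bounding box is flush with the corner).

The open box is on top of the table. Three stools sit around the table at the −y, +y, +x sides.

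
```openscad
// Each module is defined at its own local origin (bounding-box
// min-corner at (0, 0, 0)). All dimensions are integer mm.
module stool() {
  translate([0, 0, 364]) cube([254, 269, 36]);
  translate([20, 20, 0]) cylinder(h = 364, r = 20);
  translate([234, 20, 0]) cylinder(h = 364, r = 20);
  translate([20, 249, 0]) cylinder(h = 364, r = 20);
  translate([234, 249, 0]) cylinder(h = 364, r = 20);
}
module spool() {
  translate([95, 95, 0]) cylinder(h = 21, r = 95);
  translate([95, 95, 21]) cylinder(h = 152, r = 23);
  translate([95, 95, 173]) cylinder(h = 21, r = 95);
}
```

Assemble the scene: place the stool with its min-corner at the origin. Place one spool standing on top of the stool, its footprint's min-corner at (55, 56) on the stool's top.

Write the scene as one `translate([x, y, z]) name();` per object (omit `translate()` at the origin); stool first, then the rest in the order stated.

stool();
translate([55, 56, 400]) spool();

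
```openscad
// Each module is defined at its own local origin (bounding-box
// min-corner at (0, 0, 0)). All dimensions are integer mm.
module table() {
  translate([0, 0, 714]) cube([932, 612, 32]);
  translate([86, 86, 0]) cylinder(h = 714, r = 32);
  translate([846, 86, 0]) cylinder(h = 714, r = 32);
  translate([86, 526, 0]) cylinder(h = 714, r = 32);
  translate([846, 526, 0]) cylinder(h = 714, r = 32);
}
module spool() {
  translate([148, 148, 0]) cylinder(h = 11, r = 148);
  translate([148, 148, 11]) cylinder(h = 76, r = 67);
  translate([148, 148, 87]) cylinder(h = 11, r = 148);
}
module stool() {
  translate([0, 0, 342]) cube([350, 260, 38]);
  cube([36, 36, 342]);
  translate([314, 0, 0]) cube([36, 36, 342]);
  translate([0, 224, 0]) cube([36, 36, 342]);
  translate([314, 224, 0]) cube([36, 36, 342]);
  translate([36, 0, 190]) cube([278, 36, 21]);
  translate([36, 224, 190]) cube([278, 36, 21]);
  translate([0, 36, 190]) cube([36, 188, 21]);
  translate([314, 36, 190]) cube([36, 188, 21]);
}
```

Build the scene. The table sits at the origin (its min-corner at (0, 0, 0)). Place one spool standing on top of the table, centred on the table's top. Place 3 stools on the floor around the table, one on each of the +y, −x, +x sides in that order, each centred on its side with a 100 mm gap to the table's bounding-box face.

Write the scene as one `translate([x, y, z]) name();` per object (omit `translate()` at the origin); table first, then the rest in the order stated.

table();
translate([318, 158, 746]) spool();
translate([291, 712, 0]) stool();
translate([-450, 176, 0]) stool();
translate([1032, 176, 0]) stool();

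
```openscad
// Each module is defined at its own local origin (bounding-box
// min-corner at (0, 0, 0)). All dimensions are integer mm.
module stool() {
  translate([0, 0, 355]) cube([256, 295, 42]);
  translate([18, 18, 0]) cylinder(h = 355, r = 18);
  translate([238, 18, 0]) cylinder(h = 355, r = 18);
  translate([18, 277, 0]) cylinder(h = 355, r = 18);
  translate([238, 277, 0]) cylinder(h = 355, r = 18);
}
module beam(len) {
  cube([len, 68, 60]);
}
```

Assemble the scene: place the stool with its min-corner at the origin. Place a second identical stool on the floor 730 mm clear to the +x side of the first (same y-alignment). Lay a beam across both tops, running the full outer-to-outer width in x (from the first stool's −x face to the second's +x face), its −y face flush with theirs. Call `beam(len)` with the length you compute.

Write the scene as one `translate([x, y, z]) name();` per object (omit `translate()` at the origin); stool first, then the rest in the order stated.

stool();
translate([986, 0, 0]) stool();
translate([0, 0, 397]) beam(1242);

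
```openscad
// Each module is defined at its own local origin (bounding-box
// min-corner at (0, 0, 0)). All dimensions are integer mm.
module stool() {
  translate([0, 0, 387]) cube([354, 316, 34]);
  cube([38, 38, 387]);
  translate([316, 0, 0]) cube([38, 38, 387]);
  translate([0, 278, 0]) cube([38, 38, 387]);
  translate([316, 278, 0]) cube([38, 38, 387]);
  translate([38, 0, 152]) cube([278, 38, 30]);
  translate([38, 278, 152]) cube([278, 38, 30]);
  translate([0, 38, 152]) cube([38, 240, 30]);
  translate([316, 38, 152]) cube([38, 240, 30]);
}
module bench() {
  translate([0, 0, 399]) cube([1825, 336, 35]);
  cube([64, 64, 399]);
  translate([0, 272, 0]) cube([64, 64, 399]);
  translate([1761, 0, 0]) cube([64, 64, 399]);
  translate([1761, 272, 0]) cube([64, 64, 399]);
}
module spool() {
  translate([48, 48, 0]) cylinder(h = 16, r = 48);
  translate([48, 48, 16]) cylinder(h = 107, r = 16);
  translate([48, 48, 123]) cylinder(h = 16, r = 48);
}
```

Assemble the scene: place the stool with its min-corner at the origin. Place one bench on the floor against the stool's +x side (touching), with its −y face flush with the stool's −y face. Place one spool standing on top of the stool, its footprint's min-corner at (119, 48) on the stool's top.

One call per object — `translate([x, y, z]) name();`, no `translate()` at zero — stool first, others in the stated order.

stool();
translate([354, 0, 0]) bench();
translate([119, 48, 421]) spool();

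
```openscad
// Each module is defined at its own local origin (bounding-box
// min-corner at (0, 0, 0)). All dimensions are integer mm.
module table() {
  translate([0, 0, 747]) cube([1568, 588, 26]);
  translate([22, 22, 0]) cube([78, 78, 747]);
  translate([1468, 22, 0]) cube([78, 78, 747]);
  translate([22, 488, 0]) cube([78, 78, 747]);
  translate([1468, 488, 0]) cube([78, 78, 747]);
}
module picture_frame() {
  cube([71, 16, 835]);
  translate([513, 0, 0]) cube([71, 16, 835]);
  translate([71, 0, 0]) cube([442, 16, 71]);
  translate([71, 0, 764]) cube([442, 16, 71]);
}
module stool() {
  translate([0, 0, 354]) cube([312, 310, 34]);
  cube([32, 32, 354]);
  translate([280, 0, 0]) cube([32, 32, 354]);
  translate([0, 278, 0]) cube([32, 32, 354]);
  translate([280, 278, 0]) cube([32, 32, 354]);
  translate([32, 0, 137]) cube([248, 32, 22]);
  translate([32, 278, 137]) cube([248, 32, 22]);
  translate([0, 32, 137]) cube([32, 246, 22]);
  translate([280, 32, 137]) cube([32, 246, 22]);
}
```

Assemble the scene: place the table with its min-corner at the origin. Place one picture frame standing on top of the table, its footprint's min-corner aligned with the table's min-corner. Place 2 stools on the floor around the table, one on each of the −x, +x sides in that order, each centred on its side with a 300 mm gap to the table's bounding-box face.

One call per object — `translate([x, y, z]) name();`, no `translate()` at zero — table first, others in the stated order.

table();
translate([0, 0, 773]) picture_frame();
translate([-612, 139, 0]) stool();
translate([1868, 139, 0]) stool();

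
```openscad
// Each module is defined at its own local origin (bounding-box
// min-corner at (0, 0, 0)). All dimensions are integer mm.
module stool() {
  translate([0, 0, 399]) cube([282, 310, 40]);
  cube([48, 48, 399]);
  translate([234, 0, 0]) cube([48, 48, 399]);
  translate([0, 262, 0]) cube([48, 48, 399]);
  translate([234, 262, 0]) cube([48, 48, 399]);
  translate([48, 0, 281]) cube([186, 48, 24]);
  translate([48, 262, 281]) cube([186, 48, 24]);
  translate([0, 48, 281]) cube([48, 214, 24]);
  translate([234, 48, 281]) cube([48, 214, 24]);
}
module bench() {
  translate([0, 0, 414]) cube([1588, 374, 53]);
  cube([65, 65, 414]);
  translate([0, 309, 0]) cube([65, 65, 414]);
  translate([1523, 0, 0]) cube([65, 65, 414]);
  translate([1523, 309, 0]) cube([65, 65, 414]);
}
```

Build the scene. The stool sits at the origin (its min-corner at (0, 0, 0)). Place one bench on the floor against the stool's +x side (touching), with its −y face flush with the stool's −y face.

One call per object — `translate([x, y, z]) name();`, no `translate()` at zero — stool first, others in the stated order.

stool();
translate([282, 0, 0]) bench();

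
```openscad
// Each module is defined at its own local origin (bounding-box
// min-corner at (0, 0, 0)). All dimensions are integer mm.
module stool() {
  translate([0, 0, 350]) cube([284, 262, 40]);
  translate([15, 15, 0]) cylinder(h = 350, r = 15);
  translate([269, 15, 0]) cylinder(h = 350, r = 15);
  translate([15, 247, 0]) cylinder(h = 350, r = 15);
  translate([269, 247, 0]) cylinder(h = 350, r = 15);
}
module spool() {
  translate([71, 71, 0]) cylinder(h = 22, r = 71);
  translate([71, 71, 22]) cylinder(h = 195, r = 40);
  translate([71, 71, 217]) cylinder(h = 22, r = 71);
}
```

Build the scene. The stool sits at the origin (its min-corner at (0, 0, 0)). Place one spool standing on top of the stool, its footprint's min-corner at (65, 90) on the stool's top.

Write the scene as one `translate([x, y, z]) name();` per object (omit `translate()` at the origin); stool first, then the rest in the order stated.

stool();
translate([65, 90, 390]) spool();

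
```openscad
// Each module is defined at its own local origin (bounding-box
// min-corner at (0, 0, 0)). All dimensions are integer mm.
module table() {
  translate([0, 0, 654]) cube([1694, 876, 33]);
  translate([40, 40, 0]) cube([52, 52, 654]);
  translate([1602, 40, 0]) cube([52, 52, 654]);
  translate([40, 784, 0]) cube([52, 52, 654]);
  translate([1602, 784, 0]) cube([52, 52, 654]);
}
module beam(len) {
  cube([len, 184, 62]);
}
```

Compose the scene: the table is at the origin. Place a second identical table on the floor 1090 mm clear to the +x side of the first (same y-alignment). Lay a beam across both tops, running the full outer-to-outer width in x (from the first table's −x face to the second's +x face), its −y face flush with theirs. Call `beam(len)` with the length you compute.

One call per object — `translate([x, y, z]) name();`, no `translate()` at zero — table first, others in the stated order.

table();
translate([2784, 0, 0]) table();
translate([0, 0, 687]) beam(4478);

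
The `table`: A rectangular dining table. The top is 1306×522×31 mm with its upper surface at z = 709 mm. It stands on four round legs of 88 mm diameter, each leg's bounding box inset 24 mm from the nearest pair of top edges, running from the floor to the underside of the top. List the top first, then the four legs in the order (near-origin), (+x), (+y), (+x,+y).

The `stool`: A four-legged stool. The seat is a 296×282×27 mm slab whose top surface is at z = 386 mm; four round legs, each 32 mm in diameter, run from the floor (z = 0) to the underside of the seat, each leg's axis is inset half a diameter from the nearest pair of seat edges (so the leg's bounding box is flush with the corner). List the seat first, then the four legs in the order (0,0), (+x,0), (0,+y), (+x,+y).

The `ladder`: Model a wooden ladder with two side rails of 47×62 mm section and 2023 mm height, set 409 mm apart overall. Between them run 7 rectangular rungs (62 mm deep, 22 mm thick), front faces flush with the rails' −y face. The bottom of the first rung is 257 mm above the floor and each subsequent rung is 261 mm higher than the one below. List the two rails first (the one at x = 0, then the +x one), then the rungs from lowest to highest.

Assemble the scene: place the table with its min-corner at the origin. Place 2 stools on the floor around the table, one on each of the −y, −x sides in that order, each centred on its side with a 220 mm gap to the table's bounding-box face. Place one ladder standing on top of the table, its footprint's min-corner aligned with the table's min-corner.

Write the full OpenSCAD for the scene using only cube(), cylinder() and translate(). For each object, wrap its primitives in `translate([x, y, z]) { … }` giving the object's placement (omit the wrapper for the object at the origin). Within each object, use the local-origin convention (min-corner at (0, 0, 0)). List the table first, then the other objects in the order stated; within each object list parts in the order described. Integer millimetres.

translate([0, 0, 678]) cube([1306, 522, 31]);
translate([68, 68, 0]) cylinder(h = 678, r = 44);
translate([1238, 68, 0]) cylinder(h = 678, r = 44);
translate([68, 454, 0]) cylinder(h = 678, r = 44);
translate([1238, 454, 0]) cylinder(h = 678, r = 44);
translate([505, -502, 0]) {
  translate([0, 0, 359]) cube([296, 282, 27]);
  translate([16, 16, 0]) cylinder(h = 359, r = 16);
  translate([280, 16, 0]) cylinder(h = 359, r = 16);
  translate([16, 266, 0]) cylinder(h = 359, r = 16);
  translate([280, 266, 0]) cylinder(h = 359, r = 16);
}
translate([-516, 120, 0]) {
  translate([0, 0, 359]) cube([296, 282, 27]);
  translate([16, 16, 0]) cylinder(h = 359, r = 16);
  translate([280, 16, 0]) cylinder(h = 359, r = 16);
  translate([16, 266, 0]) cylinder(h = 359, r = 16);
  translate([280, 266, 0]) cylinder(h = 359, r = 16);
}
translate([0, 0, 709]) {
  cube([47, 62, 2023]);
  translate([362, 0, 0]) cube([47, 62, 2023]);
  translate([47, 0, 257]) cube([315, 62, 22]);
  translate([47, 0, 518]) cube([315, 62, 22]);
  translate([47, 0, 779]) cube([315, 62, 22]);
  translate([47, 0, 1040]) cube([315, 62, 22]);
  translate([47, 0, 1301]) cube([315, 62, 22]);
  translate([47, 0, 1562]) cube([315, 62, 22]);
  translate([47, 0, 1823]) cube([315, 62, 22]);
}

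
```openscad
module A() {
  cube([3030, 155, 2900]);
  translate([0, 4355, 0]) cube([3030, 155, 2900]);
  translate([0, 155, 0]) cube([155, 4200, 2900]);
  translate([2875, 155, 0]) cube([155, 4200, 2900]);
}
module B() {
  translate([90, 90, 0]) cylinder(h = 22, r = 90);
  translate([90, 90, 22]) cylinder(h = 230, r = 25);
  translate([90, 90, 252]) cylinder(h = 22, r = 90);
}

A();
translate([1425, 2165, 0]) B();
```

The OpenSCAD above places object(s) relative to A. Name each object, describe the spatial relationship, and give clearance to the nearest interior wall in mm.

A is a house frame. B is a spool. The spool sits inside the house frame, centred. The clearance to the nearest interior wall is 1270 mm.

Clearances: x = 1270, y = 2010; minimum 1270 mm.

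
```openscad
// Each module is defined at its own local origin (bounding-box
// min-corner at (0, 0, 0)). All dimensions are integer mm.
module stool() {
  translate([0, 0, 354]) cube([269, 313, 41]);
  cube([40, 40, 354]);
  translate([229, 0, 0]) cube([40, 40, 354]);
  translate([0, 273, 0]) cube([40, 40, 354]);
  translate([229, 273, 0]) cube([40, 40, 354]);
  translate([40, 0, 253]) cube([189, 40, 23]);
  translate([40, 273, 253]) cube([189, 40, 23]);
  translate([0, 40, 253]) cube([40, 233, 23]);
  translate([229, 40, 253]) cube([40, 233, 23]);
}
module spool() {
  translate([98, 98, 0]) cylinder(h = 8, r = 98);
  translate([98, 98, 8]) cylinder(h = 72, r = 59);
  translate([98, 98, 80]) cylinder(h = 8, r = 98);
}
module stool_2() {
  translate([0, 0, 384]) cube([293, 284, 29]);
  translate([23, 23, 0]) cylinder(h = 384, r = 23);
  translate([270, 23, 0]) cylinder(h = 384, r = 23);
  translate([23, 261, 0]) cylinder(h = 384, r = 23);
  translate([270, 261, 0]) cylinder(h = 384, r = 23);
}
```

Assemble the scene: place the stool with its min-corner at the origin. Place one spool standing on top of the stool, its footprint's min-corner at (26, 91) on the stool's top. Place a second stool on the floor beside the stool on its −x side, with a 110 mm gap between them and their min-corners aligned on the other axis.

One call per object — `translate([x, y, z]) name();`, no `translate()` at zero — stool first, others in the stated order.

stool();
translate([26, 91, 395]) spool();
translate([-403, 0, 0]) stool_2();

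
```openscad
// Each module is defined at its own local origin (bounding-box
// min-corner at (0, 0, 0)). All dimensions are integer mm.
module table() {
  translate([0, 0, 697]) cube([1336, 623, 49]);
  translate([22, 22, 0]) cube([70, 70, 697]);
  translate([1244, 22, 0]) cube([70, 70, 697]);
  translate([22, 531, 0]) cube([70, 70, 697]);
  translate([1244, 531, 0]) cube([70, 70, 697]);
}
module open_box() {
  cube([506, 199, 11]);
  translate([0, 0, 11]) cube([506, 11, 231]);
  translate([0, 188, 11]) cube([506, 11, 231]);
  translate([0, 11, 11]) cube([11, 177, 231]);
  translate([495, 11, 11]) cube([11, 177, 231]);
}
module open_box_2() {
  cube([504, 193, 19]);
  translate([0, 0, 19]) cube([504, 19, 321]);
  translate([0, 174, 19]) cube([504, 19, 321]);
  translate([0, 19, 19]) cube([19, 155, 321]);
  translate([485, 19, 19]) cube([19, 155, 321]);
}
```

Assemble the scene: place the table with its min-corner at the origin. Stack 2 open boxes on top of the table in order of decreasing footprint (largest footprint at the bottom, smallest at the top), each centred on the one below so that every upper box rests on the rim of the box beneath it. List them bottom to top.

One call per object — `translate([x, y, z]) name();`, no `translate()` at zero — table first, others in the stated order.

table();
translate([415, 212, 746]) open_box();
translate([416, 215, 988]) open_box_2();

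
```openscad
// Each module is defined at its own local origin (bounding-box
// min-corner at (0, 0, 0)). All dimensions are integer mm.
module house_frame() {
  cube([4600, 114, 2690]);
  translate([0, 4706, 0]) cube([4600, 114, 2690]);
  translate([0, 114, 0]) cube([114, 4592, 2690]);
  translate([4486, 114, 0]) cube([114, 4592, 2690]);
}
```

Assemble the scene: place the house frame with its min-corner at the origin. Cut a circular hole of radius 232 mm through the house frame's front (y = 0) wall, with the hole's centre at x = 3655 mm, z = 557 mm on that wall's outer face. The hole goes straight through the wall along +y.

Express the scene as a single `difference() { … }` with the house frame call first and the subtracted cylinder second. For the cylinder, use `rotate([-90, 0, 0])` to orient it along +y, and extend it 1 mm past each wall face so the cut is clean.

difference() {
  house_frame();
  translate([3655, -1, 557]) rotate([-90, 0, 0]) cylinder(h = 116, r = 232);
}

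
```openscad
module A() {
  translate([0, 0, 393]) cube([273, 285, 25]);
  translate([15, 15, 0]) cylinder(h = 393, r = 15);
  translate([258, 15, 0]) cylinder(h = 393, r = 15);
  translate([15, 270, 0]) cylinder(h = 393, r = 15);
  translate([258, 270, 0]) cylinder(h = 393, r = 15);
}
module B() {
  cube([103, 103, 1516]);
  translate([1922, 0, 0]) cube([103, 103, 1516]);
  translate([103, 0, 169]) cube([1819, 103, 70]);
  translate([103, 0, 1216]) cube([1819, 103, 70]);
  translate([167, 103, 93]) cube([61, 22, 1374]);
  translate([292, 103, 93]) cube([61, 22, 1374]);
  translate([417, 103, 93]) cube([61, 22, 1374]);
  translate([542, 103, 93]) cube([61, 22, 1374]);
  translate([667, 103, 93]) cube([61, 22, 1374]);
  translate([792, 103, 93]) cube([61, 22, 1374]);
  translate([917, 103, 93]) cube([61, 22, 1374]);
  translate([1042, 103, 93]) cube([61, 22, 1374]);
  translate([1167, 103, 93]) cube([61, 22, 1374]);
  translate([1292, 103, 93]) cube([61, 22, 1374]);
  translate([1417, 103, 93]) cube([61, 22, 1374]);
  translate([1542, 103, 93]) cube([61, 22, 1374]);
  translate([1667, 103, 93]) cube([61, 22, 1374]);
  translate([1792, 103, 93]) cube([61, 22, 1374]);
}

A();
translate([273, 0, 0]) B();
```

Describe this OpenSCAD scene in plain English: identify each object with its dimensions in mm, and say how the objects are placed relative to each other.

A is a four-legged stool. The seat is 273×285 mm, 25 mm thick, top at z = 418 mm. It stands on four round legs, each 30 mm in diameter, from z = 0 to the seat underside, each leg's axis is inset half a diameter from the nearest pair of seat edges (so the leg's bounding box is flush with the corner).

B is a fence section. Two 103×103 mm posts, 1516 mm tall, stand on the floor with a clear span of 1819 mm between their inner faces. Two horizontal rails of 103×70 mm section span the gap between the posts with their undersides at z = 169 mm and z = 1216 mm, flush with the posts' −y face. 14 pickets, each 61 mm wide, 22 mm thick and 1374 mm tall, are fixed to the +y face of the rails with their bottoms at z = 93 mm, evenly spaced across the span with equal gaps (rounded down to the nearest mm) at the −x end and between each pair — any rounding remainder accumulates at the +x end.

The fence section is against the stool's +x side, with their −y faces flush.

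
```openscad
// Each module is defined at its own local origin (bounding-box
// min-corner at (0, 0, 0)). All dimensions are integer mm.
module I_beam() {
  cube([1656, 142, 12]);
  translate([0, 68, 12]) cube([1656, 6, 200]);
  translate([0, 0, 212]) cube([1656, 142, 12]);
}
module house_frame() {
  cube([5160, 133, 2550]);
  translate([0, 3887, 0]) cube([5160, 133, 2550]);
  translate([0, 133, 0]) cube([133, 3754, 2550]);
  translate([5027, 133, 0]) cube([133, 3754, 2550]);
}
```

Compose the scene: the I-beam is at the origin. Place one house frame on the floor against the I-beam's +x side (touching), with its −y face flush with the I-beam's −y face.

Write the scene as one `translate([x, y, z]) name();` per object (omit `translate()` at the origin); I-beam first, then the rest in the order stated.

I_beam();
translate([1656, 0, 0]) house_frame();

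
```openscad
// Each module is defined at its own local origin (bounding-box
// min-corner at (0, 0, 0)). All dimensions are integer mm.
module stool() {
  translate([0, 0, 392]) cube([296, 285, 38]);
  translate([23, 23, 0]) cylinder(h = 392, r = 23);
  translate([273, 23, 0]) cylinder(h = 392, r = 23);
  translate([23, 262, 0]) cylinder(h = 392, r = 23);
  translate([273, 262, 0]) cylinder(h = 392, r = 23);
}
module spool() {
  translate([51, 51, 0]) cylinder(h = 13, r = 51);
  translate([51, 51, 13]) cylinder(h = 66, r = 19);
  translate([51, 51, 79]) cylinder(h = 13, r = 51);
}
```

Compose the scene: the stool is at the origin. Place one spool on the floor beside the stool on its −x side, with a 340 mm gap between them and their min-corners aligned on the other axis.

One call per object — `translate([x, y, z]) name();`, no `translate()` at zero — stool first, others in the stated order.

stool();
translate([-442, 0, 0]) spool();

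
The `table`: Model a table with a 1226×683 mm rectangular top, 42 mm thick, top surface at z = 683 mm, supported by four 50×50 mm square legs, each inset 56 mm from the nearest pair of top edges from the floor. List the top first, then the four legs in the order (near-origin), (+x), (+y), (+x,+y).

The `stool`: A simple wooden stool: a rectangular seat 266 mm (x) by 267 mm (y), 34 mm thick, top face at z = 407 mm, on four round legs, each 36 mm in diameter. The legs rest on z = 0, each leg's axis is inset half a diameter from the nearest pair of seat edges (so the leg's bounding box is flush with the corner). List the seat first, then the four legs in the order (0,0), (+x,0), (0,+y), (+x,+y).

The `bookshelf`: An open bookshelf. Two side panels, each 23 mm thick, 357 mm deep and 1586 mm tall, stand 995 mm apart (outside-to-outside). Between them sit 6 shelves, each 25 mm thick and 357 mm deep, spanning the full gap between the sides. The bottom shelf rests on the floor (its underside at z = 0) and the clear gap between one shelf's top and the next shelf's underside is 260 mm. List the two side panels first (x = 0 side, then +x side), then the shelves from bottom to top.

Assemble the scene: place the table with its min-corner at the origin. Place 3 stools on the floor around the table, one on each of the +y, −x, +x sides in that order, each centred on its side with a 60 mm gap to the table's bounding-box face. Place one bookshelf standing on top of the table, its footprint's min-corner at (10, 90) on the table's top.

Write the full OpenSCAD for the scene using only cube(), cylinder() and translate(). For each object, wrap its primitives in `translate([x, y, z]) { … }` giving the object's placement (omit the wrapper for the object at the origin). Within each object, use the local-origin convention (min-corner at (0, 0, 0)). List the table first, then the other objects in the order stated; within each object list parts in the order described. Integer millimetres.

translate([0, 0, 641]) cube([1226, 683, 42]);
translate([56, 56, 0]) cube([50, 50, 641]);
translate([1120, 56, 0]) cube([50, 50, 641]);
translate([56, 577, 0]) cube([50, 50, 641]);
translate([1120, 577, 0]) cube([50, 50, 641]);
translate([480, 743, 0]) {
  translate([0, 0, 373]) cube([266, 267, 34]);
  translate([18, 18, 0]) cylinder(h = 373, r = 18);
  translate([248, 18, 0]) cylinder(h = 373, r = 18);
  translate([18, 249, 0]) cylinder(h = 373, r = 18);
  translate([248, 249, 0]) cylinder(h = 373, r = 18);
}
translate([-326, 208, 0]) {
  translate([0, 0, 373]) cube([266, 267, 34]);
  translate([18, 18, 0]) cylinder(h = 373, r = 18);
  translate([248, 18, 0]) cylinder(h = 373, r = 18);
  translate([18, 249, 0]) cylinder(h = 373, r = 18);
  translate([248, 249, 0]) cylinder(h = 373, r = 18);
}
translate([1286, 208, 0]) {
  translate([0, 0, 373]) cube([266, 267, 34]);
  translate([18, 18, 0]) cylinder(h = 373, r = 18);
  translate([248, 18, 0]) cylinder(h = 373, r = 18);
  translate([18, 249, 0]) cylinder(h = 373, r = 18);
  translate([248, 249, 0]) cylinder(h = 373, r = 18);
}
translate([10, 90, 683]) {
  cube([23, 357, 1586]);
  translate([972, 0, 0]) cube([23, 357, 1586]);
  translate([23, 0, 0]) cube([949, 357, 25]);
  translate([23, 0, 285]) cube([949, 357, 25]);
  translate([23, 0, 570]) cube([949, 357, 25]);
  translate([23, 0, 855]) cube([949, 357, 25]);
  translate([23, 0, 1140]) cube([949, 357, 25]);
  translate([23, 0, 1425]) cube([949, 357, 25]);
}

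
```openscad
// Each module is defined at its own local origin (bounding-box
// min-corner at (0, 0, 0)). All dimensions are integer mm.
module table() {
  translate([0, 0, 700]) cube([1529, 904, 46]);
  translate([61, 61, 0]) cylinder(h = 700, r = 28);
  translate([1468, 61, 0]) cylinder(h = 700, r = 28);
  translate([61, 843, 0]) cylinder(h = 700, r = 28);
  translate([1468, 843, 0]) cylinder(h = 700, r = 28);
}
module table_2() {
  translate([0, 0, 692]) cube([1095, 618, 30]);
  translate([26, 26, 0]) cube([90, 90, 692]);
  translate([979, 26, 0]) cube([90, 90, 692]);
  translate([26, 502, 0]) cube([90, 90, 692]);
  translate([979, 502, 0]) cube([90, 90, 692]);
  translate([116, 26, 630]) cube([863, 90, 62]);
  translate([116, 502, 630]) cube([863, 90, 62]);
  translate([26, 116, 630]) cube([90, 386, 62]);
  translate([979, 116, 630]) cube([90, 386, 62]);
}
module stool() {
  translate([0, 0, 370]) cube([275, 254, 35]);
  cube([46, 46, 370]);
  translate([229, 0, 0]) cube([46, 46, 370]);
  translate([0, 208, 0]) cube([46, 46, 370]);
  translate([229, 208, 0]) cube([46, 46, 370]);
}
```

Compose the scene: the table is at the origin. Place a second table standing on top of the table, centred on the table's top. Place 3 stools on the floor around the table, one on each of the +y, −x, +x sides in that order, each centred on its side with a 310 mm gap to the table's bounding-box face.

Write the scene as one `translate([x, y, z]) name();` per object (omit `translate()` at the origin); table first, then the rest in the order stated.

table();
translate([217, 143, 746]) table_2();
translate([627, 1214, 0]) stool();
translate([-585, 325, 0]) stool();
translate([1839, 325, 0]) stool();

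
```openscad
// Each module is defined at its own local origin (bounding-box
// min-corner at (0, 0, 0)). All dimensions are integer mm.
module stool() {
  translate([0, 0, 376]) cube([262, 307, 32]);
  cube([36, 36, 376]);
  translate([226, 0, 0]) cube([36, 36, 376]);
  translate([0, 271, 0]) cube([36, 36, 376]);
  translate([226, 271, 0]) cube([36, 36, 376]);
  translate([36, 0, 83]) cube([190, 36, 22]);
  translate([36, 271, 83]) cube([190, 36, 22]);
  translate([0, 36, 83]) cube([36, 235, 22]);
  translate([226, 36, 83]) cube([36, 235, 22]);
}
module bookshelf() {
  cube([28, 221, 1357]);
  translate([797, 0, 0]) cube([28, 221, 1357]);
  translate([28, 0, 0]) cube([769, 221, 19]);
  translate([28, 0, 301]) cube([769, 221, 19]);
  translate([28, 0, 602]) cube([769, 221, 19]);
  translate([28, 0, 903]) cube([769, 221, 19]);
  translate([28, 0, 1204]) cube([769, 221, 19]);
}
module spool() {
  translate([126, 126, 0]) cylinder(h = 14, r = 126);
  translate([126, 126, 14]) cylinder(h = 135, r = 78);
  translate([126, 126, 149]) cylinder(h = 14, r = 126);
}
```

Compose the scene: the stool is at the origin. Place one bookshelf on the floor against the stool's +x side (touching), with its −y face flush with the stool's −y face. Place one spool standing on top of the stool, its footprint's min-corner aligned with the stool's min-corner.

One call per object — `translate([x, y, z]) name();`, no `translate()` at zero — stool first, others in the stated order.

stool();
translate([262, 0, 0]) bookshelf();
translate([0, 0, 408]) spool();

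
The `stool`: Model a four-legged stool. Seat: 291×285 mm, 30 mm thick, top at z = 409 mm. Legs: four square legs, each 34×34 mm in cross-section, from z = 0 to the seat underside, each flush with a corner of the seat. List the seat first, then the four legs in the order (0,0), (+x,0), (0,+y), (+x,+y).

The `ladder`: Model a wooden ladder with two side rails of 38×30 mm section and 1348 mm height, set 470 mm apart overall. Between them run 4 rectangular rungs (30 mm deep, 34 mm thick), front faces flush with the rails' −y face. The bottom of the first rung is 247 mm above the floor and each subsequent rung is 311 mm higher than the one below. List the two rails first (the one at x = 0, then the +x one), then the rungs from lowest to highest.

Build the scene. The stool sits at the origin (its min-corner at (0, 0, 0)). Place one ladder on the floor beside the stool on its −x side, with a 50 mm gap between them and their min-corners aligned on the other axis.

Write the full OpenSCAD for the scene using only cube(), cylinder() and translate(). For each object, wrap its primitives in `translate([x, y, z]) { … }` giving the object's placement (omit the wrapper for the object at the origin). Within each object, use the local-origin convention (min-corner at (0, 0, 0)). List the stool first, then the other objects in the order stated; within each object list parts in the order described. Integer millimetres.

translate([0, 0, 379]) cube([291, 285, 30]);
cube([34, 34, 379]);
translate([257, 0, 0]) cube([34, 34, 379]);
translate([0, 251, 0]) cube([34, 34, 379]);
translate([257, 251, 0]) cube([34, 34, 379]);
translate([-520, 0, 0]) {
  cube([38, 30, 1348]);
  translate([432, 0, 0]) cube([38, 30, 1348]);
  translate([38, 0, 247]) cube([394, 30, 34]);
  translate([38, 0, 558]) cube([394, 30, 34]);
  translate([38, 0, 869]) cube([394, 30, 34]);
  translate([38, 0, 1180]) cube([394, 30, 34]);
}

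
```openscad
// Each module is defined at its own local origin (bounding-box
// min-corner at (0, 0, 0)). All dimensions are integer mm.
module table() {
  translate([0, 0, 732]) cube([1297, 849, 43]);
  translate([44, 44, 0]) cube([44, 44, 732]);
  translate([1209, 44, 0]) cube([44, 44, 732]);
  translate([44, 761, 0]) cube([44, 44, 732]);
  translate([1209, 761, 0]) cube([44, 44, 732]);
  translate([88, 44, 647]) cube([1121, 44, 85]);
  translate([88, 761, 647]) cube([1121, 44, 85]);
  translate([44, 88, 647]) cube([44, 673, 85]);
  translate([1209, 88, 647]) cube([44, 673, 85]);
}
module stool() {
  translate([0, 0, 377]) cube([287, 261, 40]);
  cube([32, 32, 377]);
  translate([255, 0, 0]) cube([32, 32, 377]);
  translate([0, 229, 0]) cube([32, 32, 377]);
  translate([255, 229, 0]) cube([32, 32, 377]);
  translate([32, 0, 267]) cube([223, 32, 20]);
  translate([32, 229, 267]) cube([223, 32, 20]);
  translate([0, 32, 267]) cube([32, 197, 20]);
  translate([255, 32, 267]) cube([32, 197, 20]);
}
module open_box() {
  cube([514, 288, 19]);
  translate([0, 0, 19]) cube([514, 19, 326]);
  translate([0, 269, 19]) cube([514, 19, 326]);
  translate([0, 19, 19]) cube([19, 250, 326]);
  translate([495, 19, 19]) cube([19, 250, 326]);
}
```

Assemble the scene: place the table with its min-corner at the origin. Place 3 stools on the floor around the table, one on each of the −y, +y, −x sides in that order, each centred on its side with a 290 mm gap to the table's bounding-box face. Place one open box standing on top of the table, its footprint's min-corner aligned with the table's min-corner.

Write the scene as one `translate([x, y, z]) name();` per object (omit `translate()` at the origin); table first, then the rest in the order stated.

table();
translate([505, -551, 0]) stool();
translate([505, 1139, 0]) stool();
translate([-577, 294, 0]) stool();
translate([0, 0, 775]) open_box();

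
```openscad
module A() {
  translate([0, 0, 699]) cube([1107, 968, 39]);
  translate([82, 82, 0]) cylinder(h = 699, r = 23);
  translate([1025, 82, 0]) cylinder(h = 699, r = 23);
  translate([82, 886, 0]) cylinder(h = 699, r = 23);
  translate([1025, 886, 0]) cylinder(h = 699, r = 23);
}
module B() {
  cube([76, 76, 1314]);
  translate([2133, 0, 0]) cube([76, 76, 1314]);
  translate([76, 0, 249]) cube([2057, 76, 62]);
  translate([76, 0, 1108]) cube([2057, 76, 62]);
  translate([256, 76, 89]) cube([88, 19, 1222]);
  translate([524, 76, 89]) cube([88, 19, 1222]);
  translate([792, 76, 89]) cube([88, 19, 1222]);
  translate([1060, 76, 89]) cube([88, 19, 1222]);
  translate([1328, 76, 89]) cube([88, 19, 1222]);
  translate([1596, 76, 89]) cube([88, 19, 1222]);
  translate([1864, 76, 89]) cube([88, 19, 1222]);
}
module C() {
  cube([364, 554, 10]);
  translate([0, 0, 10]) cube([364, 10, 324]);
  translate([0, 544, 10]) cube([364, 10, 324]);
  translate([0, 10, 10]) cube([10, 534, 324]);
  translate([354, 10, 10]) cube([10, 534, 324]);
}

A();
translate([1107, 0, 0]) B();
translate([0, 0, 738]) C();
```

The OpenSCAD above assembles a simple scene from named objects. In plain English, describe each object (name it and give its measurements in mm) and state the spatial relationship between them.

A is a table: top 1107 mm (x) × 968 mm (y), 39 mm thick, upper face at z = 738 mm, on four round legs of 46 mm diameter, each leg's bounding box inset 59 mm from the nearest pair of top edges, running from z = 0 to the bottom of the top.

B is a fence section. Two 76×76 mm posts, 1314 mm tall, stand on the floor with a clear span of 2057 mm between their inner faces. Two horizontal rails of 76×62 mm section span the gap between the posts with their undersides at z = 249 mm and z = 1108 mm, flush with the posts' −y face. 7 pickets, each 88 mm wide, 19 mm thick and 1222 mm tall, are fixed to the +y face of the rails with their bottoms at z = 89 mm, evenly spaced across the span with equal gaps (rounded down to the nearest mm) at the −x end and between each pair — any rounding remainder accumulates at the +x end.

C is an open storage box with external size 364×554×334 mm and wall thickness 10 mm (the base is also 10 mm thick). The base covers the whole footprint; the four walls stand on the base, with the y-facing walls full-width and the x-facing walls fitting between their inner faces.

The fence section is against the table's +x side, with their −y faces flush. The open box is on top of the table.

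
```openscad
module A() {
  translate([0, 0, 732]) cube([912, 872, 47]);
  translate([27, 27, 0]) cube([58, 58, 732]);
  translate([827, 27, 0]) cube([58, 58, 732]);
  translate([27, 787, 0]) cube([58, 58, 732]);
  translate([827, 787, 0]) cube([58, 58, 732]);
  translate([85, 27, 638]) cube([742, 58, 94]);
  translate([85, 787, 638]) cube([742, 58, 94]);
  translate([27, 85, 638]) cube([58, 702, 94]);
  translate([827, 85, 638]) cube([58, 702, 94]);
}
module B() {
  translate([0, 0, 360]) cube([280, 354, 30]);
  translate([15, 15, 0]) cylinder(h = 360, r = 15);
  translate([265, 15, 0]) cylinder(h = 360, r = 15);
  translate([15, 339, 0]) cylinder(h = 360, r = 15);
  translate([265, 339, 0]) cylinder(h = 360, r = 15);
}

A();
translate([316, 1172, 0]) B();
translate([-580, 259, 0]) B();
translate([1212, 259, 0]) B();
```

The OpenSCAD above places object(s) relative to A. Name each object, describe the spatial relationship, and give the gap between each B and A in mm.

Each stool's nearest face is 300 mm from the table's bounding box.

A is a table. B is a stool. Three stools sit around the table at the +y, −x, +x sides. The gap between each stool and the table is 300 mm.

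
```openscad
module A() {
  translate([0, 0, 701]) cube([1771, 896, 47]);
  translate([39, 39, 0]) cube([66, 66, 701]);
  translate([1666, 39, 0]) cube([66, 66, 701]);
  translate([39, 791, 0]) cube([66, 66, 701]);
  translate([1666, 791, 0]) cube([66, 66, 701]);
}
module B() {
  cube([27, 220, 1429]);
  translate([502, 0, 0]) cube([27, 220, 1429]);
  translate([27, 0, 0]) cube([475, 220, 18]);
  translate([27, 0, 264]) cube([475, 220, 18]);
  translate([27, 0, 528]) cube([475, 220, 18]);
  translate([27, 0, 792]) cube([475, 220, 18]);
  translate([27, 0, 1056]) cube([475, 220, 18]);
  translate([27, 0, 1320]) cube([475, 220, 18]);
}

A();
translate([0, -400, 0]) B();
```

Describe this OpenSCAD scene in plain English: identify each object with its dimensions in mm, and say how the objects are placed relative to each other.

A is a rectangular dining table. The top is 1771×896×47 mm with its upper surface at z = 748 mm. It stands on four 66×66 mm square legs, each inset 39 mm from the nearest pair of top edges, running from the floor to the underside of the top.

B is an open bookshelf. Two side panels, each 27 mm thick, 220 mm deep and 1429 mm tall, stand 529 mm apart (outside-to-outside). Between them sit 6 shelves, each 18 mm thick and 220 mm deep, spanning the full gap between the sides. The bottom shelf rests on the floor (its underside at z = 0) and the clear gap between one shelf's top and the next shelf's underside is 246 mm.

The bookshelf is on the floor beside the table on its −y side.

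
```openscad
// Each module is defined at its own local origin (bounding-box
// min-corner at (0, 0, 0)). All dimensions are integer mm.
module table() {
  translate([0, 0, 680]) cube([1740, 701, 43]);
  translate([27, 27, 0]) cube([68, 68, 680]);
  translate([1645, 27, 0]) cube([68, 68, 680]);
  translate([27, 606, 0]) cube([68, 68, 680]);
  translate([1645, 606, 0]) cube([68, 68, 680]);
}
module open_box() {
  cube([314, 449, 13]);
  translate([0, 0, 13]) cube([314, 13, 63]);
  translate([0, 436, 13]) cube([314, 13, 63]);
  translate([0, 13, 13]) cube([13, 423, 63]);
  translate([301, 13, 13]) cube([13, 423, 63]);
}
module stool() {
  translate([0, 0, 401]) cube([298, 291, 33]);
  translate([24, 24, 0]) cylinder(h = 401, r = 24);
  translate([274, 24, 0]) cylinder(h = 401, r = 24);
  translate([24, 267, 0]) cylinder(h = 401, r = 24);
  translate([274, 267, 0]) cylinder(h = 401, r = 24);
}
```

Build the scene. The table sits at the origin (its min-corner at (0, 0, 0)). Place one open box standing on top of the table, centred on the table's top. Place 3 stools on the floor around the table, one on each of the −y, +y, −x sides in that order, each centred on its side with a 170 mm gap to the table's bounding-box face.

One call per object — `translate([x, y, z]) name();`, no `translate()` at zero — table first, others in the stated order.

table();
translate([713, 126, 723]) open_box();
translate([721, -461, 0]) stool();
translate([721, 871, 0]) stool();
translate([-468, 205, 0]) stool();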